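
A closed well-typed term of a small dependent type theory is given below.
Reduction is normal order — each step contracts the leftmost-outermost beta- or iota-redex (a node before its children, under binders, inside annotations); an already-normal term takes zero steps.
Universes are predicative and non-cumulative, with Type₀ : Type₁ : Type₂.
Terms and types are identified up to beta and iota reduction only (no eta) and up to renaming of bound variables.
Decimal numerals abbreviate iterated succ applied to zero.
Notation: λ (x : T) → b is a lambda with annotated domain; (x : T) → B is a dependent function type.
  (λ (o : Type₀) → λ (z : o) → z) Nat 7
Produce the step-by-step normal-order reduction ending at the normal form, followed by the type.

reduction (normal order):
  (λ (o : Type₀) → λ (z : o) → z) Nat 7
  ~> (λ (o : Nat) → o) 7
  ~> 7
the term's type:
  Nat


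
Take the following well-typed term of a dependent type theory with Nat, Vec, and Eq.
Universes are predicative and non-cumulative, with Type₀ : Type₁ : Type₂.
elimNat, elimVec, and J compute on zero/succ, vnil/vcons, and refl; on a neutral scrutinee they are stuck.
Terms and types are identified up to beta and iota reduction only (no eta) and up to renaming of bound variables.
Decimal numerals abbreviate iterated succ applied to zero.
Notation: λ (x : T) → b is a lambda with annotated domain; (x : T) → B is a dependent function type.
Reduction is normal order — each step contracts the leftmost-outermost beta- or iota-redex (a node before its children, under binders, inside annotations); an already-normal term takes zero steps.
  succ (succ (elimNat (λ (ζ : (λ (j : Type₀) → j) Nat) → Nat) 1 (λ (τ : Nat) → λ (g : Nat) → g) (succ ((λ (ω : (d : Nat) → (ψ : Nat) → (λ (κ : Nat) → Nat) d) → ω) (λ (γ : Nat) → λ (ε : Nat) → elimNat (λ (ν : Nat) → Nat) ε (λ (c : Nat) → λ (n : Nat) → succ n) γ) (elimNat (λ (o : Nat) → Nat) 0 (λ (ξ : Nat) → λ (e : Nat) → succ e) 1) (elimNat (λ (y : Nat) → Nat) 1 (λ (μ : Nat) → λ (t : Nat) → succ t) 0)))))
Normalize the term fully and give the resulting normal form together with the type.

resulting normal form:
  3
inferred type:
  Nat


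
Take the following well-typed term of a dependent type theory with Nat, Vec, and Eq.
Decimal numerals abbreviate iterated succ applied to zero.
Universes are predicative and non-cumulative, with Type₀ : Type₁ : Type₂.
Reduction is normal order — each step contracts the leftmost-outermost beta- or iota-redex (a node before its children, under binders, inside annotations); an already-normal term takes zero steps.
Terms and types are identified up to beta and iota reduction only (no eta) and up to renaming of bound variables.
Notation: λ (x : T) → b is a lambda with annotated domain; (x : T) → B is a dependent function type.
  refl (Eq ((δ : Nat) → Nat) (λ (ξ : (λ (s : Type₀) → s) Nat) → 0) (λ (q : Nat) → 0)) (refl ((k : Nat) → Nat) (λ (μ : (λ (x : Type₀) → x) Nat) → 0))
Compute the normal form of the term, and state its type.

normal form:
  refl (Eq ((δ : Nat) → Nat) (λ (ξ : Nat) → 0) (λ (s : Nat) → 0)) (refl ((q : Nat) → Nat) (λ (k : Nat) → 0))
inferred type:
  Eq (Eq ((δ : Nat) → Nat) (λ (ξ : Nat) → 0) (λ (s : Nat) → 0)) (refl ((q : Nat) → Nat) (λ (k : Nat) → 0)) (refl ((μ : Nat) → Nat) (λ (x : Nat) → 0))
observation: the leftmost-outermost redex is a beta-redex, and normalization takes 2 steps.


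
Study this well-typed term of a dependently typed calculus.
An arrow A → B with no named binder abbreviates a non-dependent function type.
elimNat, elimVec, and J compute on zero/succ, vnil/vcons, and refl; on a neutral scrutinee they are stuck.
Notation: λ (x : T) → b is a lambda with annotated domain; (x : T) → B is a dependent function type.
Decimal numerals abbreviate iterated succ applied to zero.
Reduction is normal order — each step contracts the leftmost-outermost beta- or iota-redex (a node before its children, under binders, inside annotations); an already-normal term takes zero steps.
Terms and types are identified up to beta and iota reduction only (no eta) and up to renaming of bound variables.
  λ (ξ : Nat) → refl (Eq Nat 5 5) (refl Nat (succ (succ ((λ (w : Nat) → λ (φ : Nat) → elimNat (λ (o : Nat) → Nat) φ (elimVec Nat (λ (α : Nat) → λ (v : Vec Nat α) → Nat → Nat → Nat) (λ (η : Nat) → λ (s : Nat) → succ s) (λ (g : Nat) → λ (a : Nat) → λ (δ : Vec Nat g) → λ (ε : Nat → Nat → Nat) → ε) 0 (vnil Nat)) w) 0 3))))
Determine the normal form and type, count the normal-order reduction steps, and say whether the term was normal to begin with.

resulting normal form:
  λ (ξ : Nat) → refl (Eq Nat 5 5) (refl Nat 5)
the term's type:
  Nat → Eq (Eq Nat 5 5) (refl Nat 5) (refl Nat 5)
reduction steps (normal order): 3
term was already normal: no
first redex: a beta-redex


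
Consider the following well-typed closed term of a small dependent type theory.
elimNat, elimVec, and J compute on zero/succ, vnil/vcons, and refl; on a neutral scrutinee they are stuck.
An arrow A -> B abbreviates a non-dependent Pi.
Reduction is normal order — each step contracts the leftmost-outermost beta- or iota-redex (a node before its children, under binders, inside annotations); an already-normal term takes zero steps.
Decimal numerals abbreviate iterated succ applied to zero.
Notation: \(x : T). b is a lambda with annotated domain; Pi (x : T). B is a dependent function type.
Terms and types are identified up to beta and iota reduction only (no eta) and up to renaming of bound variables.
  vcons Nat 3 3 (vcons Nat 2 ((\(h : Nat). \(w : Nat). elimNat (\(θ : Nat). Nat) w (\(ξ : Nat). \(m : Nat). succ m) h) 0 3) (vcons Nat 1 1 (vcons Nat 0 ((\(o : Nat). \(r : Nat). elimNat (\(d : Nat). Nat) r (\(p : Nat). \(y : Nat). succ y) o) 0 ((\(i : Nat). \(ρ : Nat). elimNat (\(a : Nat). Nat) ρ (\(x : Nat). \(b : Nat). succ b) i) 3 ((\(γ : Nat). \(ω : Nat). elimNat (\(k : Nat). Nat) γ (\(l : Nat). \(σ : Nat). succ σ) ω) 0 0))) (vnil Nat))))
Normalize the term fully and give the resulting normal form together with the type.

resulting normal form:
  vcons Nat 3 3 (vcons Nat 2 3 (vcons Nat 1 1 (vcons Nat 0 3 (vnil Nat))))
type:
  Vec Nat 4


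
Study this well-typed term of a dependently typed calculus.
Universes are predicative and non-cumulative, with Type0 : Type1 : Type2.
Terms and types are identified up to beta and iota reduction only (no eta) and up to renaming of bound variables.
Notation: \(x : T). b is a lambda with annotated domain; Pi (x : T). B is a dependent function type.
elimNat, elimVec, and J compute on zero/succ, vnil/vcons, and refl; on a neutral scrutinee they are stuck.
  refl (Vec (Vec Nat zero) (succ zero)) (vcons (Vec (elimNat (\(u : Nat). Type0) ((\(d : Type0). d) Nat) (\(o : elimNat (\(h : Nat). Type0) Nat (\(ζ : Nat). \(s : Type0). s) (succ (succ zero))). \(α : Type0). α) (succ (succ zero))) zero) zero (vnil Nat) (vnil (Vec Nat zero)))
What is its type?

the term's type:
  Eq (Vec (Vec Nat zero) (succ zero)) (vcons (Vec Nat zero) zero (vnil Nat) (vnil (Vec Nat zero))) (vcons (Vec Nat zero) zero (vnil Nat) (vnil (Vec Nat zero)))


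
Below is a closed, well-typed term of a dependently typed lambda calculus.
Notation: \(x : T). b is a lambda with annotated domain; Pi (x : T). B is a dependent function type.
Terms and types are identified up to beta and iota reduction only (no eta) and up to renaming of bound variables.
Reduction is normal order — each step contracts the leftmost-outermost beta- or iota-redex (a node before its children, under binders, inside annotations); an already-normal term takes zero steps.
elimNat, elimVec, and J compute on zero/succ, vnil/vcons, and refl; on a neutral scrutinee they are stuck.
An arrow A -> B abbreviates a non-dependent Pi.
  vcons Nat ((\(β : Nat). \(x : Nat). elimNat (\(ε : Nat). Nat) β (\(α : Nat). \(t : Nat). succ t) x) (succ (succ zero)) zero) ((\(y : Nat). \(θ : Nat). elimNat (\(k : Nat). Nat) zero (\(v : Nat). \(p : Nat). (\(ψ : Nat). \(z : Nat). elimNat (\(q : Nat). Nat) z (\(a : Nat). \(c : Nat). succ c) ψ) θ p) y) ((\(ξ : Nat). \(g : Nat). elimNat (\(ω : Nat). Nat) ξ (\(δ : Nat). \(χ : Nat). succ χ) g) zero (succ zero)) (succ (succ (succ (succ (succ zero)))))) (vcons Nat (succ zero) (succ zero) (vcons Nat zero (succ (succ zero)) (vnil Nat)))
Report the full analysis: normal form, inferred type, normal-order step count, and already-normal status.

reduced normal form:
  vcons Nat (succ (succ zero)) (succ (succ (succ (succ (succ zero))))) (vcons Nat (succ zero) (succ zero) (vcons Nat zero (succ (succ zero)) (vnil Nat)))
inferred type:
  Vec Nat (succ (succ (succ zero)))
reduction steps (normal order): 33
already normal: no
first contracted redex: a beta-redex


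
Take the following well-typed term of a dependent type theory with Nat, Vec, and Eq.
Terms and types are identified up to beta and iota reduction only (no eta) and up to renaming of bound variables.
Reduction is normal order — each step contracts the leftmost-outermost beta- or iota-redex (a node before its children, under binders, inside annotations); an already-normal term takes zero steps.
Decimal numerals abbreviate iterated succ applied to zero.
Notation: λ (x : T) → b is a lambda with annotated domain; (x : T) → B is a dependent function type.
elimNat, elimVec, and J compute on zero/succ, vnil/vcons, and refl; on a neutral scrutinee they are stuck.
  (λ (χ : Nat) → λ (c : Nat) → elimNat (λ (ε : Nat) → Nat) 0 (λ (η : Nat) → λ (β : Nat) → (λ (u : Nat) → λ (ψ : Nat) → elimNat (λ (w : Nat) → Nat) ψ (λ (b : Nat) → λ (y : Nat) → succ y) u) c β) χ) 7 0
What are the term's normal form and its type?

normal form:
  0
type:
  Nat


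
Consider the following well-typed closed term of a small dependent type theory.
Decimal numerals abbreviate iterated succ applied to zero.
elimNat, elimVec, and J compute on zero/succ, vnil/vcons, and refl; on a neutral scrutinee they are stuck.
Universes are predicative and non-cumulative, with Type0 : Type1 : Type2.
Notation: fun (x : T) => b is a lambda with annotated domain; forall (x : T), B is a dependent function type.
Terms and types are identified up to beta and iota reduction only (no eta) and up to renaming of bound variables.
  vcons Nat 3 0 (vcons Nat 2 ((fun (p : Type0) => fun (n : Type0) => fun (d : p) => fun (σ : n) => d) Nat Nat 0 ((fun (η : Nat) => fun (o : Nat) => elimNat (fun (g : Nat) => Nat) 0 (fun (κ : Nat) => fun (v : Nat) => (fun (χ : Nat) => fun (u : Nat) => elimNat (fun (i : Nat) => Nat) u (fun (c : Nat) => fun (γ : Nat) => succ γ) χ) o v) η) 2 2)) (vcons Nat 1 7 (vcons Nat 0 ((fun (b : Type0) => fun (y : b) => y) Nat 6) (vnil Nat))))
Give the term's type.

the term's type:
  Vec Nat 4


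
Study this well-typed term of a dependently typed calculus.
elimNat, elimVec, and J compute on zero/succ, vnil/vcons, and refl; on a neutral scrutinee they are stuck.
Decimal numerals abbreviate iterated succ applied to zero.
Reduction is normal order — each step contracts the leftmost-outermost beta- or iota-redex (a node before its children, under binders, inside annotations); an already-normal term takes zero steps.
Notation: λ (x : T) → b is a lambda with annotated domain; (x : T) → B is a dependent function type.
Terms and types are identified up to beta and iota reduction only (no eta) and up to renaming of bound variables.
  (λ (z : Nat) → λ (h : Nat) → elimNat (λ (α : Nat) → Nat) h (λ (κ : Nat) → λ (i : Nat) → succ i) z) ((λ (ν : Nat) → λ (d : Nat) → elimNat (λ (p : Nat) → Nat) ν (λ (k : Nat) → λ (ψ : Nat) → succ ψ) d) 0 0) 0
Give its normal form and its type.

resulting normal form:
  0
the term's type:
  Nat
observation: 6 normal-order steps normalize the term, beginning with a beta-redex.


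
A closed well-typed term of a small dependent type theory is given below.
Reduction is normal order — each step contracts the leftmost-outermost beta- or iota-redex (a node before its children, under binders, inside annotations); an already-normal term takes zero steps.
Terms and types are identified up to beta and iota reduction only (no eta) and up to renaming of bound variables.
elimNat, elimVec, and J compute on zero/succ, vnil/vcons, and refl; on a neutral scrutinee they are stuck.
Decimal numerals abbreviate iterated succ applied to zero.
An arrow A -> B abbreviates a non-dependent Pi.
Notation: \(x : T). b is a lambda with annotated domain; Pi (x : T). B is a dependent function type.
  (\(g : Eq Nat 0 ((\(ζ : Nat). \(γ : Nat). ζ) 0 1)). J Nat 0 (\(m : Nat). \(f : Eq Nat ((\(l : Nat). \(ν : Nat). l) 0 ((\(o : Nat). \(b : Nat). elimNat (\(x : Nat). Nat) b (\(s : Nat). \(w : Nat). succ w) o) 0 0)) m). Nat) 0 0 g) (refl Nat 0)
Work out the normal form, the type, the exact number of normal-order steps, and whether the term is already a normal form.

normal form:
  0
inferred type:
  Nat
normal-order step count: 2
started in normal form: no
first contracted redex: a beta-redex


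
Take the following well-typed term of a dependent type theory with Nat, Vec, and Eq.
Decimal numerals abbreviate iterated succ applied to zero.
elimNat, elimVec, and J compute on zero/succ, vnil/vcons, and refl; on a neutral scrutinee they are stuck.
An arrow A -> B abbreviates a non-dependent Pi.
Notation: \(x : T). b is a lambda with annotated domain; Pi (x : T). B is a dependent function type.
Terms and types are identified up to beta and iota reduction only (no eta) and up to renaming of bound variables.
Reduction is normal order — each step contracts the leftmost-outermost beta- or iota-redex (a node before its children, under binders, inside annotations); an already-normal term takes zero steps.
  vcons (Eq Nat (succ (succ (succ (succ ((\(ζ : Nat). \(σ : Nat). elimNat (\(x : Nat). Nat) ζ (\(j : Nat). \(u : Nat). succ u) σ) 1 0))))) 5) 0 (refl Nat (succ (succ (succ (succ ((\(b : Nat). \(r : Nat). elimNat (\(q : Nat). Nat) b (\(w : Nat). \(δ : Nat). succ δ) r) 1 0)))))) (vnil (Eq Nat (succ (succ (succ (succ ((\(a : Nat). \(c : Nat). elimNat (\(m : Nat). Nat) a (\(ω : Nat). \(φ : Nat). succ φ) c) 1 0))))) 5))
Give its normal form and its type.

reduced normal form:
  vcons (Eq Nat 5 5) 0 (refl Nat 5) (vnil (Eq Nat 5 5))
inferred type:
  Vec (Eq Nat 5 5) 1
observation: 9 normal-order steps normalize the term, beginning with a beta-redex.


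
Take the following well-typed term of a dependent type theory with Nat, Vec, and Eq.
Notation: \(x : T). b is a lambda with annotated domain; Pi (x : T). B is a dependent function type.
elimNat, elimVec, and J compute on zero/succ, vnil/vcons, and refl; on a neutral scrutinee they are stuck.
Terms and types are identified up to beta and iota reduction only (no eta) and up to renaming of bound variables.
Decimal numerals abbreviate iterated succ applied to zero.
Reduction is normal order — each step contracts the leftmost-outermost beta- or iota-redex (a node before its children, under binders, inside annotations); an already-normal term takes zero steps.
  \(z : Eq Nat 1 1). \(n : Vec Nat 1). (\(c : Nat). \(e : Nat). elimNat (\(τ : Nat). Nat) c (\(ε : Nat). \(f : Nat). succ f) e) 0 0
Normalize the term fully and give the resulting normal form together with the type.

resulting normal form:
  \(z : Eq Nat 1 1). \(n : Vec Nat 1). 0
inferred type:
  Pi (z : Eq Nat 1 1). Pi (n : Vec Nat 1). Nat


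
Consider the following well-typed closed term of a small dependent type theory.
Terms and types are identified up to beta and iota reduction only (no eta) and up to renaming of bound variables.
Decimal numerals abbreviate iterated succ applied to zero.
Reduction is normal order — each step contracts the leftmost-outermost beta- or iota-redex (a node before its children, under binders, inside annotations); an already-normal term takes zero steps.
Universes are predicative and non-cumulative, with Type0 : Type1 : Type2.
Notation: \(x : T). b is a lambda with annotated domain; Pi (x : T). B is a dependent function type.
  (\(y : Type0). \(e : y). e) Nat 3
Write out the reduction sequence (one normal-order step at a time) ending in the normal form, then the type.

normal-order reduction sequence:
  (\(y : Type0). \(e : y). e) Nat 3
  ~> (\(y : Nat). y) 3
  ~> 3
type:
  Nat


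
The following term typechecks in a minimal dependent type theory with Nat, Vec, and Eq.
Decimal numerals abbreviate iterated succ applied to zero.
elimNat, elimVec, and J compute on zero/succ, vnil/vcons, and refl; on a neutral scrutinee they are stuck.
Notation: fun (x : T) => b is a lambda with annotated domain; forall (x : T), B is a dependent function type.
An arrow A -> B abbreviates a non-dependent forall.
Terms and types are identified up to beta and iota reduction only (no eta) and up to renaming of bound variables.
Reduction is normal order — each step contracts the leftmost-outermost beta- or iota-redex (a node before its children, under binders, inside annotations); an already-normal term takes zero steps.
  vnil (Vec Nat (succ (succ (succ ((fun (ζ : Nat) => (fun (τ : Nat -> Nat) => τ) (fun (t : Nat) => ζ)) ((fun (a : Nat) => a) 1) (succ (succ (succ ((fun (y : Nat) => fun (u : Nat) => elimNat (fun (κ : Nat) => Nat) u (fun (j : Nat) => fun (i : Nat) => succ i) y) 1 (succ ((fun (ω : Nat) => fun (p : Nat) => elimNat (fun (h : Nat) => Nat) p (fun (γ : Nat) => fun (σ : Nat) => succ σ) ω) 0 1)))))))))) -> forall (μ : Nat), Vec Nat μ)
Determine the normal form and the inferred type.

reduced normal form:
  vnil (Vec Nat 4 -> forall (ζ : Nat), Vec Nat ζ)
the term's type:
  Vec (Vec Nat 4 -> forall (ζ : Nat), Vec Nat ζ) 0
observation: normalization takes exactly 4 steps under the normal-order strategy.


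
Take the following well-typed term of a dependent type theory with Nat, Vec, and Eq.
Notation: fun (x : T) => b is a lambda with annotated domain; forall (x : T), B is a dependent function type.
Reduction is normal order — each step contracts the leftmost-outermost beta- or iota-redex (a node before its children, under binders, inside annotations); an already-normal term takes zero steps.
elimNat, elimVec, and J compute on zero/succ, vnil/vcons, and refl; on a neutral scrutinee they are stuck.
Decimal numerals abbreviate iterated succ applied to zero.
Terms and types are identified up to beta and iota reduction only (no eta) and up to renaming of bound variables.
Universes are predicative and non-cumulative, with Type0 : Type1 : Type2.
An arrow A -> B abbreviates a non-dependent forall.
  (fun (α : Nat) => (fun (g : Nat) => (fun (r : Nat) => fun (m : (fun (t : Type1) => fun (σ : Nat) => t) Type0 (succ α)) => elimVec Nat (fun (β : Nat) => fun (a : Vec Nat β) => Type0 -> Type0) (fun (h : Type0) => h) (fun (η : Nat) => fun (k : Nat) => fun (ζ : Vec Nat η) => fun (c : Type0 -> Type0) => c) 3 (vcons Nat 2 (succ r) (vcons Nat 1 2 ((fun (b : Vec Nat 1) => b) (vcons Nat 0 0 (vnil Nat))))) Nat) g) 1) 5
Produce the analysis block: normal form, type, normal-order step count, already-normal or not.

reduced normal form:
  fun (α : Type0) => Nat
inferred type:
  Type0 -> Type0
reduction steps (normal order): 23
started in normal form: no
first contracted redex: a beta-redex


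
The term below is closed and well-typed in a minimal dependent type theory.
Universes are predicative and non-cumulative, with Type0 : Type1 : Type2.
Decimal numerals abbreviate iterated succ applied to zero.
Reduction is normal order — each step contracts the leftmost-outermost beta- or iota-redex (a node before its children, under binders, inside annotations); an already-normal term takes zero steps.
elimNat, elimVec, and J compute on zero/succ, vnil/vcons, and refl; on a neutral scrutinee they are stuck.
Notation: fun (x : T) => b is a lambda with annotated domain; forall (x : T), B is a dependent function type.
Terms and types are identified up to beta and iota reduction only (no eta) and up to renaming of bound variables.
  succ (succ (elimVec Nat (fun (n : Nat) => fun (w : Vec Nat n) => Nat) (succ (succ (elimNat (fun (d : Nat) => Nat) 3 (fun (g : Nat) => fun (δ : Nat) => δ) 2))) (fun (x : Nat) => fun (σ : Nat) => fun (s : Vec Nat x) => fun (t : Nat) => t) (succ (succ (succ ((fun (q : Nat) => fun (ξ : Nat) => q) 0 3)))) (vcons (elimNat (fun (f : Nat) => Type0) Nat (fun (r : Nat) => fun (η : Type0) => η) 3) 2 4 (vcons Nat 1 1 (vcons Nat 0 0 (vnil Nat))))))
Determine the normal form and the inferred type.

reduced normal form:
  7
type:
  Nat
observation: the term reaches its normal form after 23 normal-order steps.


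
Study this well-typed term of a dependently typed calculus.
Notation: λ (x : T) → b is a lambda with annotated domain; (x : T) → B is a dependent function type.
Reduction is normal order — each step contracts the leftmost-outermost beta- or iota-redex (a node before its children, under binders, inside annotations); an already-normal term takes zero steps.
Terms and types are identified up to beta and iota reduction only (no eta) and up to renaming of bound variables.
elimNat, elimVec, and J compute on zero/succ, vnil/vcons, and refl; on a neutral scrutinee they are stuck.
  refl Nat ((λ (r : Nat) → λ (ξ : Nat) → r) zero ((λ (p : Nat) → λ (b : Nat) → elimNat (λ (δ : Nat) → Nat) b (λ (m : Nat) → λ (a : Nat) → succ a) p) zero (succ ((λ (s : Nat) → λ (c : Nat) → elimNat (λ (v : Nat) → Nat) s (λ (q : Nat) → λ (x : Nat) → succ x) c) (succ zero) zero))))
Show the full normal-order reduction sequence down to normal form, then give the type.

normal-order reduction:
  refl Nat ((λ (r : Nat) → λ (ξ : Nat) → r) zero ((λ (p : Nat) → λ (b : Nat) → elimNat (λ (δ : Nat) → Nat) b (λ (m : Nat) → λ (a : Nat) → succ a) p) zero (succ ((λ (s : Nat) → λ (c : Nat) → elimNat (λ (v : Nat) → Nat) s (λ (q : Nat) → λ (x : Nat) → succ x) c) (succ zero) zero))))
  ~> refl Nat ((λ (r : Nat) → zero) ((λ (ξ : Nat) → λ (p : Nat) → elimNat (λ (b : Nat) → Nat) p (λ (δ : Nat) → λ (m : Nat) → succ m) ξ) zero (succ ((λ (a : Nat) → λ (s : Nat) → elimNat (λ (c : Nat) → Nat) a (λ (v : Nat) → λ (q : Nat) → succ q) s) (succ zero) zero))))
  ~> refl Nat zero
the term's type:
  Eq Nat zero zero


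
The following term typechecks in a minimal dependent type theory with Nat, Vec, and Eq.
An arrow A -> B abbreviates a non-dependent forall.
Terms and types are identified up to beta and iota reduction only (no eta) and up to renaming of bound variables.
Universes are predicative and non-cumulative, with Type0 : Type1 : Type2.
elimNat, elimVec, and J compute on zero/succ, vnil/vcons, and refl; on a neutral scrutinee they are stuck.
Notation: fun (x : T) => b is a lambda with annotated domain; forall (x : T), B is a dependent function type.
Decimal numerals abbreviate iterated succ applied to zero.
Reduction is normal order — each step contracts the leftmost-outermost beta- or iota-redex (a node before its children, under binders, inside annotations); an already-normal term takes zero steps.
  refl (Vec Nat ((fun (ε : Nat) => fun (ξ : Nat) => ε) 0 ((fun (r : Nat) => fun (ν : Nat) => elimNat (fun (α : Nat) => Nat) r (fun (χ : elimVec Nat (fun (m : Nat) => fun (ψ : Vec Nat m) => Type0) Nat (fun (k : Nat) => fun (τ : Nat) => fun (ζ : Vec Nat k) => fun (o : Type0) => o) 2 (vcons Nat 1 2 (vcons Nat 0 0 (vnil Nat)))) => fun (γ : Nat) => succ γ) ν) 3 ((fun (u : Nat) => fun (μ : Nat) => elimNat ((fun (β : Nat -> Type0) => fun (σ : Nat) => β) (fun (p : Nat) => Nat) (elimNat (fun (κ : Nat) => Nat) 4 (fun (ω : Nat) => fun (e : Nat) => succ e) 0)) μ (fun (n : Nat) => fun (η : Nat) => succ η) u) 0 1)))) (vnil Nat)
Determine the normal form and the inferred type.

resulting normal form:
  refl (Vec Nat 0) (vnil Nat)
inferred type:
  Eq (Vec Nat 0) (vnil Nat) (vnil Nat)
observation: the leftmost-outermost redex is a beta-redex, and normalization takes 2 steps.


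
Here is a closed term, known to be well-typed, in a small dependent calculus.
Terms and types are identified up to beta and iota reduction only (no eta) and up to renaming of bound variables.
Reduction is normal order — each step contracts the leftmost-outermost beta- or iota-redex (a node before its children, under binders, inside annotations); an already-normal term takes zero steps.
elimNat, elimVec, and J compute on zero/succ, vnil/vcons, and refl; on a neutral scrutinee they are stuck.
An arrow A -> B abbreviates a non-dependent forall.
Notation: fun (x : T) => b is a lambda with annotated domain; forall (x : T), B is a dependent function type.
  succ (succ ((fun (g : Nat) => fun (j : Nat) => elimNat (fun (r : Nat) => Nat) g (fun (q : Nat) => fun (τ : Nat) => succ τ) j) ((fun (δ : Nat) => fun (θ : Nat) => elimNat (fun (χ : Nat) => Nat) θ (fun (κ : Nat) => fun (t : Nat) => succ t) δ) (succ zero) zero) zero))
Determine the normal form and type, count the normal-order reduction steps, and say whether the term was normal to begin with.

reduced normal form:
  succ (succ (succ zero))
the term's type:
  Nat
normal-order step count: 9
term was already normal: no
first redex: a beta-redex


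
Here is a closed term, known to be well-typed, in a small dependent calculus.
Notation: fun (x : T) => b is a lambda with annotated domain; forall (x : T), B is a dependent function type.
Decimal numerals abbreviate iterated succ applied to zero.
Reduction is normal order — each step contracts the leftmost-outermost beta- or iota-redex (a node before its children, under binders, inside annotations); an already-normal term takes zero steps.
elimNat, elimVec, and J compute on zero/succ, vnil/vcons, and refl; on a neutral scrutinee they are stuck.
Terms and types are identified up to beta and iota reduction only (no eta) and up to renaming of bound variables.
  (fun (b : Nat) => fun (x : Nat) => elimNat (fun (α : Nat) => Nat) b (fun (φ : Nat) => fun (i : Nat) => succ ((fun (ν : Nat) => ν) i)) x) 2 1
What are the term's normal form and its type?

resulting normal form:
  3
type:
  Nat


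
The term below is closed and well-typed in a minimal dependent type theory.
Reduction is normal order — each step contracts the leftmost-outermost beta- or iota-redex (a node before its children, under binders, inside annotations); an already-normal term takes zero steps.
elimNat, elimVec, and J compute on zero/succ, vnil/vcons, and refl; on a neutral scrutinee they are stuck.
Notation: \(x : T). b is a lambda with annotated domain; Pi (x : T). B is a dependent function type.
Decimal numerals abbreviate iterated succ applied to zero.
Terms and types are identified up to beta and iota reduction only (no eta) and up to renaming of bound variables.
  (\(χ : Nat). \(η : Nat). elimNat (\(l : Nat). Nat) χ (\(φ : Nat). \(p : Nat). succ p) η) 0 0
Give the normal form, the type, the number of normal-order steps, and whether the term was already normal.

reduced normal form:
  0
the term's type:
  Nat
reduction steps (normal order): 3
term was already normal: no
first redex: a beta-redex


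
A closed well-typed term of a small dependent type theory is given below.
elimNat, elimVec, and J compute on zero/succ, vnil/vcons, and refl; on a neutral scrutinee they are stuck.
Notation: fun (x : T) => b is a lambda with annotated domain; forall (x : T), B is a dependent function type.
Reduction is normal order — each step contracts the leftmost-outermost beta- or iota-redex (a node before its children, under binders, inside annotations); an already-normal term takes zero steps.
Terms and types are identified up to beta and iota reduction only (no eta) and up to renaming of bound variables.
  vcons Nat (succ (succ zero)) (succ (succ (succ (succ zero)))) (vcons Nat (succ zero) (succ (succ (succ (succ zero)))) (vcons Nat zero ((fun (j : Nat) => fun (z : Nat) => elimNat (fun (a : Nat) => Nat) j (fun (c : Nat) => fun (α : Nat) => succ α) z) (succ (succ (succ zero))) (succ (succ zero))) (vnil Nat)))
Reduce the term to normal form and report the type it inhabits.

resulting normal form:
  vcons Nat (succ (succ zero)) (succ (succ (succ (succ zero)))) (vcons Nat (succ zero) (succ (succ (succ (succ zero)))) (vcons Nat zero (succ (succ (succ (succ (succ zero))))) (vnil Nat)))
inferred type:
  Vec Nat (succ (succ (succ zero)))
observation: the leftmost-outermost redex is a beta-redex, and normalization takes 9 steps.


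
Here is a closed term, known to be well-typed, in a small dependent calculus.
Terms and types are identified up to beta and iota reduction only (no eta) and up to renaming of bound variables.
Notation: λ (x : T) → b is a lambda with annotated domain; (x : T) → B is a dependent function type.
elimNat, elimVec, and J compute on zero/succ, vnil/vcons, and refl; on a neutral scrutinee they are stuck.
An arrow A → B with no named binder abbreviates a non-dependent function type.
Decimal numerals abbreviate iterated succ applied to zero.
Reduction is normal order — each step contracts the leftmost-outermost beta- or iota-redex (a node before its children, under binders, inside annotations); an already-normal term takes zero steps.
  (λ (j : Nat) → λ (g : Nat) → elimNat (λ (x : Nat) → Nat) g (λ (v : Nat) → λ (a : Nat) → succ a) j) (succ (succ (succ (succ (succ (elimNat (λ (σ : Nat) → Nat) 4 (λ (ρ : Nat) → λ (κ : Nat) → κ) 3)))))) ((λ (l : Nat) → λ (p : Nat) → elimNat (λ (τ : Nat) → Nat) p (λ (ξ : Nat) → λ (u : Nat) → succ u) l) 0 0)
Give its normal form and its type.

reduced normal form:
  9
type:
  Nat


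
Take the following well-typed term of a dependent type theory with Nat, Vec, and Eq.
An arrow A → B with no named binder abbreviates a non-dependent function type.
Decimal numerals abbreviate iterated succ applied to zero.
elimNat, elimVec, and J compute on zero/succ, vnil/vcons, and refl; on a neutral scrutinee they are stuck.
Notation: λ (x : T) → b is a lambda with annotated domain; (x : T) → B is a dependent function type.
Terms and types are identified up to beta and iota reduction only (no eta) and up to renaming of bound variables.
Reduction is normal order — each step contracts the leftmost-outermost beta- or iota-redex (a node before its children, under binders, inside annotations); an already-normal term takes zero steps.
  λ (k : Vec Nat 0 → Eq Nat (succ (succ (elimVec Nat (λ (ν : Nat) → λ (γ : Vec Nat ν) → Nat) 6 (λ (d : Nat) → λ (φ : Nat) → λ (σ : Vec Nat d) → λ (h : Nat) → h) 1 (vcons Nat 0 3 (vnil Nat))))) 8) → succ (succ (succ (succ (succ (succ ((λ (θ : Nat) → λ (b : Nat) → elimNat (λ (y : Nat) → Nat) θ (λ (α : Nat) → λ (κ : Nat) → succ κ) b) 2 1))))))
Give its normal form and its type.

resulting normal form:
  λ (k : Vec Nat 0 → Eq Nat 8 8) → 9
inferred type:
  (Vec Nat 0 → Eq Nat 8 8) → Nat
observation: normalization takes exactly 12 steps under the normal-order strategy.


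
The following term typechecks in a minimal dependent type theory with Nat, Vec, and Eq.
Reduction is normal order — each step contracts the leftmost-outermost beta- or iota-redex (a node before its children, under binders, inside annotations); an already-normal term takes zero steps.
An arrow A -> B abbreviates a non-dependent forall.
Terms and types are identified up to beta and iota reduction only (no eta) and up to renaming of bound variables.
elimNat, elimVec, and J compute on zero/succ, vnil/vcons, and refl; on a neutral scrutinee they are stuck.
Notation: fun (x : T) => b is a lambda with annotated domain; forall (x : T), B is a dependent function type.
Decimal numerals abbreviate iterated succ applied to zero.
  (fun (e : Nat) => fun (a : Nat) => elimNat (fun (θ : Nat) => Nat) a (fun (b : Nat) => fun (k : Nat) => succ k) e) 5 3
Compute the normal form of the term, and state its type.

normal form:
  8
inferred type:
  Nat
observation: 18 normal-order steps separate the term from its normal form.


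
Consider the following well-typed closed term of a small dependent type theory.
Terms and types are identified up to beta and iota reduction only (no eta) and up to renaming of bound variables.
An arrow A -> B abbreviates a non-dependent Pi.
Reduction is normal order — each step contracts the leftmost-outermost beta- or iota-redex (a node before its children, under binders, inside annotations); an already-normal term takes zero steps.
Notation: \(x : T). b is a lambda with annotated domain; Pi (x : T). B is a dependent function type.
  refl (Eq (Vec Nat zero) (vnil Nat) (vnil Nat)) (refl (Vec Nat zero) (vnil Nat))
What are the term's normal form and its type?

reduced normal form:
  refl (Eq (Vec Nat zero) (vnil Nat) (vnil Nat)) (refl (Vec Nat zero) (vnil Nat))
inferred type:
  Eq (Eq (Vec Nat zero) (vnil Nat) (vnil Nat)) (refl (Vec Nat zero) (vnil Nat)) (refl (Vec Nat zero) (vnil Nat))
observation: the term is already in normal form.


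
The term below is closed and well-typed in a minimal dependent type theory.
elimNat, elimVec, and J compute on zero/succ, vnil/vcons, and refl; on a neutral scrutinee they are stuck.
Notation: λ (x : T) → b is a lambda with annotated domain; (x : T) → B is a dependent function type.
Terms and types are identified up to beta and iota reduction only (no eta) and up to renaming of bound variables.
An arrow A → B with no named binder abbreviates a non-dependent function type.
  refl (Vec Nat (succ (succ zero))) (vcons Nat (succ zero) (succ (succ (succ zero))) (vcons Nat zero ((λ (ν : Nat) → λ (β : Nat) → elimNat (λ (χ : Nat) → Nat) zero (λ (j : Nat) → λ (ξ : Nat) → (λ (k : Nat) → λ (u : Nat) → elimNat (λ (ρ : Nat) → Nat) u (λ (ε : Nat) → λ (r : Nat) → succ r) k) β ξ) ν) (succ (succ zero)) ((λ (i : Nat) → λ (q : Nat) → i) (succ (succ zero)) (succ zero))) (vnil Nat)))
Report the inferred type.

inferred type:
  Eq (Vec Nat (succ (succ zero))) (vcons Nat (succ zero) (succ (succ (succ zero))) (vcons Nat zero (succ (succ (succ (succ zero)))) (vnil Nat))) (vcons Nat (succ zero) (succ (succ (succ zero))) (vcons Nat zero (succ (succ (succ (succ zero)))) (vnil Nat)))


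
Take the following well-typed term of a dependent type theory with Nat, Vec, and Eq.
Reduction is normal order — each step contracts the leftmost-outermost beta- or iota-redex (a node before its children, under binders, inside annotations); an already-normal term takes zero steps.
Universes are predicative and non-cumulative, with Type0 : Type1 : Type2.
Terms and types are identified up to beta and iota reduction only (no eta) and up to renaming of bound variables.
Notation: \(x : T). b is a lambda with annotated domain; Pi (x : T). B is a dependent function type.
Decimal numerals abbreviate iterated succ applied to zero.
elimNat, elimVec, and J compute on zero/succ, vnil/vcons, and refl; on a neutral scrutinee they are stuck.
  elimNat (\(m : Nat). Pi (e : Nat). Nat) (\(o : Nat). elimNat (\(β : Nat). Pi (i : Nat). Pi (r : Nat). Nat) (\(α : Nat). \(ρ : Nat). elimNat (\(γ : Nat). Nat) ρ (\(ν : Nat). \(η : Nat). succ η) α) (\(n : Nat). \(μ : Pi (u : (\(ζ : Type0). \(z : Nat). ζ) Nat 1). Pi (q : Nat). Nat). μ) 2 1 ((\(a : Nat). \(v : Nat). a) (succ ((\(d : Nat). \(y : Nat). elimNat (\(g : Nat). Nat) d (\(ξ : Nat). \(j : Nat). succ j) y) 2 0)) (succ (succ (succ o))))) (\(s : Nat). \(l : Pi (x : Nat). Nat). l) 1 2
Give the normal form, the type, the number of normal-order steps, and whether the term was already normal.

reduced normal form:
  4
inferred type:
  Nat
reduction steps (normal order): 23
term was already normal: no
first contracted redex: an elimNat iota-redex


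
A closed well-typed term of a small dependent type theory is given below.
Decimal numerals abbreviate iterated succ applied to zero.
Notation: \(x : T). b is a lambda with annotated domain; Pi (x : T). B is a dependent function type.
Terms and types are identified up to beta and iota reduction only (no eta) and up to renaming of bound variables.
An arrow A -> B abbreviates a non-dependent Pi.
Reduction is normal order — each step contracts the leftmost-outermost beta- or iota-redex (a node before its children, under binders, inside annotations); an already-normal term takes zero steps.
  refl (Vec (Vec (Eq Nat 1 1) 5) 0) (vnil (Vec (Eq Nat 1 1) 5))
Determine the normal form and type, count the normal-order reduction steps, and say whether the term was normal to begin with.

normal form:
  refl (Vec (Vec (Eq Nat 1 1) 5) 0) (vnil (Vec (Eq Nat 1 1) 5))
type:
  Eq (Vec (Vec (Eq Nat 1 1) 5) 0) (vnil (Vec (Eq Nat 1 1) 5)) (vnil (Vec (Eq Nat 1 1) 5))
steps to reach normal form (normal order): 0
already normal: yes


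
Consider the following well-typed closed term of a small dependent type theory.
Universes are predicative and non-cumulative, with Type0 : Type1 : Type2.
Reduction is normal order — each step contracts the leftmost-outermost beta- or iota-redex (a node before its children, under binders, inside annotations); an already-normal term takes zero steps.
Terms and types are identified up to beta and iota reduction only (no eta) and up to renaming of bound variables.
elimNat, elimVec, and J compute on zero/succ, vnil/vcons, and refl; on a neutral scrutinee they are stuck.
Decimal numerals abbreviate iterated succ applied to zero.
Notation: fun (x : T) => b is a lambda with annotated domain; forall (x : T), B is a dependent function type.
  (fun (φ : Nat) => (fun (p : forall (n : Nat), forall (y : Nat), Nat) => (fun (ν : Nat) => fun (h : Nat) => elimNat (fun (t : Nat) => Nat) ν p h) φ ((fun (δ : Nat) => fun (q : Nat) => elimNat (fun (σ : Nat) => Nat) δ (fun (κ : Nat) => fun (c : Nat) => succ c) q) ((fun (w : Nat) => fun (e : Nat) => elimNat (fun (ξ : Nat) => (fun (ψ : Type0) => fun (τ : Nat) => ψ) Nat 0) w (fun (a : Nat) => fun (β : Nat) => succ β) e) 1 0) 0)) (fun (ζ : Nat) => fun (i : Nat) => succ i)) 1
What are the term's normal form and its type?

reduced normal form:
  2
inferred type:
  Nat
observation: the term reaches its normal form after 14 normal-order steps.


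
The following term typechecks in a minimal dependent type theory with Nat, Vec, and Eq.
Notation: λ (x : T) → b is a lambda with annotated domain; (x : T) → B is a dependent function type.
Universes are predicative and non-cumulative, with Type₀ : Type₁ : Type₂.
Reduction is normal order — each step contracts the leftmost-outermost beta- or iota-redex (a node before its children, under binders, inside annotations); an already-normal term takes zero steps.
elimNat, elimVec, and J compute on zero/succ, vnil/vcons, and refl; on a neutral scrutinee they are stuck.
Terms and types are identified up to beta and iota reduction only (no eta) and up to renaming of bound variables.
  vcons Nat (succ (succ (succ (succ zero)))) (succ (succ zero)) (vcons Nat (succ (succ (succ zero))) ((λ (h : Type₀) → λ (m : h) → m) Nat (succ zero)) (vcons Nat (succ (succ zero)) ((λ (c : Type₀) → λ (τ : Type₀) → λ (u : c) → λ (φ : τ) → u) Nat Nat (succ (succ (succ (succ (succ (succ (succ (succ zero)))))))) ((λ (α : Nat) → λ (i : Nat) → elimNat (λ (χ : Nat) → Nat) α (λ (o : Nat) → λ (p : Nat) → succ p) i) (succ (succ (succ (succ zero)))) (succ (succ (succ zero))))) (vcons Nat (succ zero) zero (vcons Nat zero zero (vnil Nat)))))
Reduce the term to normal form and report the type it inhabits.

resulting normal form:
  vcons Nat (succ (succ (succ (succ zero)))) (succ (succ zero)) (vcons Nat (succ (succ (succ zero))) (succ zero) (vcons Nat (succ (succ zero)) (succ (succ (succ (succ (succ (succ (succ (succ zero)))))))) (vcons Nat (succ zero) zero (vcons Nat zero zero (vnil Nat)))))
the term's type:
  Vec Nat (succ (succ (succ (succ (succ zero)))))


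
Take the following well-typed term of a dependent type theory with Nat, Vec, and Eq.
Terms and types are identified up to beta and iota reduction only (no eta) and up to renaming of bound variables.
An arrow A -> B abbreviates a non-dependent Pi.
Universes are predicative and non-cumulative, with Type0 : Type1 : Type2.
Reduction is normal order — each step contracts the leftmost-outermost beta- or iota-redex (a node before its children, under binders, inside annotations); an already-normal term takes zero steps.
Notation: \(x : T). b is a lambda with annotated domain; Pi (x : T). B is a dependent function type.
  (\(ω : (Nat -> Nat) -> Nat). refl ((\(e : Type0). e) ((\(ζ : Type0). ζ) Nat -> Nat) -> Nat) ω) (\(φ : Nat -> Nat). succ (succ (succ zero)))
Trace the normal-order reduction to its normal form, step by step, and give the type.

normal-order reduction sequence:
  (\(ω : (Nat -> Nat) -> Nat). refl ((\(e : Type0). e) ((\(ζ : Type0). ζ) Nat -> Nat) -> Nat) ω) (\(φ : Nat -> Nat). succ (succ (succ zero)))
  ~> refl ((\(ω : Type0). ω) ((\(e : Type0). e) Nat -> Nat) -> Nat) (\(ζ : Nat -> Nat). succ (succ (succ zero)))
  ~> refl (((\(ω : Type0). ω) Nat -> Nat) -> Nat) (\(e : Nat -> Nat). succ (succ (succ zero)))
  ~> refl ((Nat -> Nat) -> Nat) (\(ω : Nat -> Nat). succ (succ (succ zero)))
the term's type:
  Eq ((Nat -> Nat) -> Nat) (\(ω : Nat -> Nat). succ (succ (succ zero))) (\(e : Nat -> Nat). succ (succ (succ zero)))
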